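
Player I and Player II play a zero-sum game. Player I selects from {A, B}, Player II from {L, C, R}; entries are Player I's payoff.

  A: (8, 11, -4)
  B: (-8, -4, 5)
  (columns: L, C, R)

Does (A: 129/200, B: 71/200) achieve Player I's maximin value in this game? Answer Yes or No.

Against L this mix gives (129/200)·8 + (71/200)·(-8) = 58/25.
Against C this mix gives (129/200)·11 + (71/200)·(-4) = 227/40.
Against R this mix gives (129/200)·(-4) + (71/200)·5 = -161/200.
Player II will play R, holding Player I to -161/200. Shifting weight toward the row that does better against R would raise this floor (the equalizing mix achieves 8/25 against both R and L), so the proposed strategy is not optimal.

No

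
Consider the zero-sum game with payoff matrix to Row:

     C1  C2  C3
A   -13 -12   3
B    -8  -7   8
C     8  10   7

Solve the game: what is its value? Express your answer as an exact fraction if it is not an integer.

120/17

Row minima: A → -13, B → -8, C → 7; maximin = 7.
Column maxima: C1 → 8, C2 → 10, C3 → 8; minimax = 8.
7 ≠ 8, so there is no saddle point; optimal play is mixed.
A is strictly dominated by B, so Row never plays it.
C2 is strictly dominated by C1 (it gives Row strictly more in every row), so Column never plays it.
On the remaining 2×2 (B, C vs C1, C3):
Let Row play B with probability p. Expected payoff against C1: (-8)p + 8(1−p) = −16p + 8; against C3: 8p + 7(1−p) = p + 7.
Setting these equal: −16p + 8 = p + 7 ⇒ −17p = -1 ⇒ p = 1/17, and the value is (-16)·(1/17) + 8 = 120/17.
For Column: with q = P(C1), equating B's and C's payoffs gives −16q + 8 = q + 7 ⇒ q = 1/17.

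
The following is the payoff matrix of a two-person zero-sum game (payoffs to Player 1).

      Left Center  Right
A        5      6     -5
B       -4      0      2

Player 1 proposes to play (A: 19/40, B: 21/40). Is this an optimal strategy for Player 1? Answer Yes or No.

Against Left this mix gives (19/40)·5 + (21/40)·(-4) = 11/40.
Against Center this mix gives (19/40)·6 + (21/40)·0 = 57/20.
Against Right this mix gives (19/40)·(-5) + (21/40)·2 = -53/40.
Player 2 will play Right, holding Player 1 to -53/40. Shifting weight toward the row that does better against Right would raise this floor (the equalizing mix achieves -5/8 against both Right and Left), so the proposed strategy is not optimal.

No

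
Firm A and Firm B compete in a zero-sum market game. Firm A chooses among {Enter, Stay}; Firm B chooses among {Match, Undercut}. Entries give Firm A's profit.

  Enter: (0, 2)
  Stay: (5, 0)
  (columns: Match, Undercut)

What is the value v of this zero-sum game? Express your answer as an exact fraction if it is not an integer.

10/7

Row minima: Enter → 0, Stay → 0; maximin = 0.
Column maxima: Match → 5, Undercut → 2; minimax = 2.
0 ≠ 2, so there is no saddle point; optimal play is mixed.
Let Firm A play Enter with probability p. Expected payoff against Match: 0p + 5(1−p) = −5p + 5; against Undercut: 2p + 0(1−p) = 2p.
Setting these equal: −5p + 5 = 2p ⇒ −7p = -5 ⇒ p = 5/7, and the value is (-5)·(5/7) + 5 = 10/7.
For Firm B: with q = P(Match), equating Enter's and Stay's payoffs gives −2q + 2 = 5q ⇒ q = 2/7.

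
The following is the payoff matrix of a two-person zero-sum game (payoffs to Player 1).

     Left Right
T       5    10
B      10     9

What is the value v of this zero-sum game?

Row minima: T → 5, B → 9; maximin = 9.
Column maxima: Left → 10, Right → 10; minimax = 10.
9 ≠ 10, so there is no saddle point; optimal play is mixed.
Let Player 1 play T with probability p. Expected payoff against Left: 5p + 10(1−p) = −5p + 10; against Right: 10p + 9(1−p) = p + 9.
Setting these equal: −5p + 10 = p + 9 ⇒ −6p = -1 ⇒ p = 1/6, and the value is (-5)·(1/6) + 10 = 55/6.
For Player 2: with q = P(Left), equating T's and B's payoffs gives −5q + 10 = q + 9 ⇒ q = 1/6.

55/6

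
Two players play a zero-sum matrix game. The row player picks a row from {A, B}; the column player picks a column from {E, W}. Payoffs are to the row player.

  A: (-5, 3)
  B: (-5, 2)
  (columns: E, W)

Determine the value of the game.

Row minima: A → -5, B → -5; maximin = -5.
Column maxima: E → -5, W → 3; minimax = -5.
Since maximin = minimax = -5, there is a saddle point and the value is -5.

-5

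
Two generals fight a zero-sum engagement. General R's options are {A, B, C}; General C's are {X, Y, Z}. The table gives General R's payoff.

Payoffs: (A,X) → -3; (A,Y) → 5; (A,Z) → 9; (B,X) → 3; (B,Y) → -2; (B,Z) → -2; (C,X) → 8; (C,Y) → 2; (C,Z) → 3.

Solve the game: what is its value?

Row minima: A → -3, B → -2, C → 2; maximin = 2.
Column maxima: X → 8, Y → 5, Z → 9; minimax = 5.
2 ≠ 5, so there is no saddle point; optimal play is mixed.
B is strictly dominated by C, so General R never plays it.
With B eliminated, Z is strictly dominated by Y (it gives General R strictly more in every remaining row), so General C never plays it.
On the remaining 2×2 (A, C vs X, Y):
Let General R play A with probability p. Expected payoff against X: (-3)p + 8(1−p) = −11p + 8; against Y: 5p + 2(1−p) = 3p + 2.
Setting these equal: −11p + 8 = 3p + 2 ⇒ −14p = -6 ⇒ p = 3/7, and the value is (-11)·(3/7) + 8 = 23/7.
For General C: with q = P(X), equating A's and C's payoffs gives −8q + 5 = 6q + 2 ⇒ q = 3/14.

23/7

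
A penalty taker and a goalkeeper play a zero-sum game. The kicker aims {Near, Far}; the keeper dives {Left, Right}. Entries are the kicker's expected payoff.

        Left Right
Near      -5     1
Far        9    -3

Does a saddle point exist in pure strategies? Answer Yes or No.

No

Row minima: Near → -5, Far → -3; maximin = -3.
Column maxima: Left → 9, Right → 1; minimax = 1.
-3 ≠ 1, so no pure-strategy equilibrium exists.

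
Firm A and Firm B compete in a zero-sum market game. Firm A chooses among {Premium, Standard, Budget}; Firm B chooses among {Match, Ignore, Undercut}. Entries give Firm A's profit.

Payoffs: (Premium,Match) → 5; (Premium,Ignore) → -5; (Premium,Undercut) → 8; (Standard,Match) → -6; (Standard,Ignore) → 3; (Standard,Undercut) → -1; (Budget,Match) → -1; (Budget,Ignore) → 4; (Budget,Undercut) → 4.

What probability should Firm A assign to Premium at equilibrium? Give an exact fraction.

1/3

Row minima: Premium → -5, Standard → -6, Budget → -1; maximin = -1.
Column maxima: Match → 5, Ignore → 4, Undercut → 8; minimax = 4.
-1 ≠ 4, so there is no saddle point; optimal play is mixed.
Standard is strictly dominated by Budget, so Firm A never plays it.
Undercut is strictly dominated by Match (it gives Firm A strictly more in every row), so Firm B never plays it.
On the remaining 2×2 (Premium, Budget vs Match, Ignore):
Let Firm A play Premium with probability p. Expected payoff against Match: 5p + (-1)(1−p) = 6p − 1; against Ignore: (-5)p + 4(1−p) = −9p + 4.
Setting these equal: 6p − 1 = −9p + 4 ⇒ 15p = 5 ⇒ p = 1/3, and the value is (6)·(1/3) − 1 = 1.
For Firm B: with q = P(Match), equating Premium's and Budget's payoffs gives 10q − 5 = −5q + 4 ⇒ q = 3/5.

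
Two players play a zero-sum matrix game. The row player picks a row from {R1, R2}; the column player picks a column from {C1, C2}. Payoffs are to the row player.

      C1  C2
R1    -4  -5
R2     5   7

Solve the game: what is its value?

5

Row minima: R1 → -5, R2 → 5; maximin = 5.
Column maxima: C1 → 5, C2 → 7; minimax = 5.
Since maximin = minimax = 5, there is a saddle point and the value is 5.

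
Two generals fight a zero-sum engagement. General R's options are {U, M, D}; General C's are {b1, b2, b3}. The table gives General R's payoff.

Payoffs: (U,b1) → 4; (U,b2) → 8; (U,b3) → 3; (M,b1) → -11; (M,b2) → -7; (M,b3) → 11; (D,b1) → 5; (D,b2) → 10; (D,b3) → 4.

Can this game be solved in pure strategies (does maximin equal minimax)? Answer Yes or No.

Row minima: U → 3, M → -11, D → 4; maximin = 4.
Column maxima: b1 → 5, b2 → 10, b3 → 11; minimax = 5.
4 ≠ 5, so no pure-strategy equilibrium exists.

No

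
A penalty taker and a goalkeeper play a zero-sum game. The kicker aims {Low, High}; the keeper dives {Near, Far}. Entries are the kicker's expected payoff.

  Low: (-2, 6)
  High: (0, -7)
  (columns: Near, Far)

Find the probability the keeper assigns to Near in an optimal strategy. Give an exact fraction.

13/15

Row minima: Low → -2, High → -7; maximin = -2.
Column maxima: Near → 0, Far → 6; minimax = 0.
-2 ≠ 0, so there is no saddle point; optimal play is mixed.
Let the kicker play Low with probability p. Expected payoff against Near: (-2)p + 0(1−p) = −2p; against Far: 6p + (-7)(1−p) = 13p − 7.
Setting these equal: −2p = 13p − 7 ⇒ −15p = -7 ⇒ p = 7/15, and the value is (-2)·(7/15) = -14/15.
For the keeper: with q = P(Near), equating Low's and High's payoffs gives −8q + 6 = 7q − 7 ⇒ q = 13/15.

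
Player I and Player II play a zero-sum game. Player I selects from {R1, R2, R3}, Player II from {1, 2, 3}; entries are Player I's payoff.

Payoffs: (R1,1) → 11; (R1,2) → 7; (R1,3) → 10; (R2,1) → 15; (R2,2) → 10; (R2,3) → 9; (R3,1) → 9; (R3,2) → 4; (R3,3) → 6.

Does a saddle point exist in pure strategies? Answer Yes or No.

Row minima: R1 → 7, R2 → 9, R3 → 4; maximin = 9.
Column maxima: 1 → 15, 2 → 10, 3 → 10; minimax = 10.
9 ≠ 10, so no pure-strategy equilibrium exists.

No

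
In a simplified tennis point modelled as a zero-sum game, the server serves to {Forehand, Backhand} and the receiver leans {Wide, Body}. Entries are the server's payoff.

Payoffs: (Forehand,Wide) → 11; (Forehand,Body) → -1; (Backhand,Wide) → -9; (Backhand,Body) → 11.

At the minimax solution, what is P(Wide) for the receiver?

Row minima: Forehand → -1, Backhand → -9; maximin = -1.
Column maxima: Wide → 11, Body → 11; minimax = 11.
-1 ≠ 11, so there is no saddle point; optimal play is mixed.
Let the server play Forehand with probability p. Expected payoff against Wide: 11p + (-9)(1−p) = 20p − 9; against Body: (-1)p + 11(1−p) = −12p + 11.
Setting these equal: 20p − 9 = −12p + 11 ⇒ 32p = 20 ⇒ p = 5/8, and the value is (20)·(5/8) − 9 = 7/2.
For the receiver: with q = P(Wide), equating Forehand's and Backhand's payoffs gives 12q − 1 = −20q + 11 ⇒ q = 3/8.

3/8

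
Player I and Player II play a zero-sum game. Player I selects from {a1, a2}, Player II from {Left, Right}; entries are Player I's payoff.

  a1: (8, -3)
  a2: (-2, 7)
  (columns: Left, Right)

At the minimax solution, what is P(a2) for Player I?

Row minima: a1 → -3, a2 → -2; maximin = -2.
Column maxima: Left → 8, Right → 7; minimax = 7.
-2 ≠ 7, so there is no saddle point; optimal play is mixed.
Let Player I play a1 with probability p. Expected payoff against Left: 8p + (-2)(1−p) = 10p − 2; against Right: (-3)p + 7(1−p) = −10p + 7.
Setting these equal: 10p − 2 = −10p + 7 ⇒ 20p = 9 ⇒ p = 9/20, and the value is (10)·(9/20) − 2 = 5/2.
For Player II: with q = P(Left), equating a1's and a2's payoffs gives 11q − 3 = −9q + 7 ⇒ q = 1/2.

11/20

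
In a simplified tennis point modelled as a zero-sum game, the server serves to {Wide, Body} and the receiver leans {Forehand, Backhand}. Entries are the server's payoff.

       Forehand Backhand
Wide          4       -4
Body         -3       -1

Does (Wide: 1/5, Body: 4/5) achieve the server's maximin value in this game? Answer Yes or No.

Yes

Against Forehand this mix gives (1/5)·4 + (4/5)·(-3) = -8/5.
Against Backhand this mix gives (1/5)·(-4) + (4/5)·(-1) = -8/5.
All of the receiver's active replies (Forehand, Backhand) yield -8/5, and no column does worse for the server. The mix makes the receiver indifferent and guarantees -8/5, so it is optimal.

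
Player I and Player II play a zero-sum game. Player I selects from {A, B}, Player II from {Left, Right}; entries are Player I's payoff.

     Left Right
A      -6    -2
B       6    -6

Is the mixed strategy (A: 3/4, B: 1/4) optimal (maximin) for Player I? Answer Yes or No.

Yes

Against Left this mix gives (3/4)·(-6) + (1/4)·6 = -3.
Against Right this mix gives (3/4)·(-2) + (1/4)·(-6) = -3.
All of Player II's active replies (Left, Right) yield -3, and no column does worse for Player I. The mix makes Player II indifferent and guarantees -3, so it is optimal.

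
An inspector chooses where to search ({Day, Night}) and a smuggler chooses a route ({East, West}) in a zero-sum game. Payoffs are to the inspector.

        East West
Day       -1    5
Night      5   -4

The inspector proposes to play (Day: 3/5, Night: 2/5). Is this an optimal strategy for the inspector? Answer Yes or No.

Against East this mix gives (3/5)·(-1) + (2/5)·5 = 7/5.
Against West this mix gives (3/5)·5 + (2/5)·(-4) = 7/5.
All of the smuggler's active replies (East, West) yield 7/5, and no column does worse for the inspector. The mix makes the smuggler indifferent and guarantees 7/5, so it is optimal.

Yes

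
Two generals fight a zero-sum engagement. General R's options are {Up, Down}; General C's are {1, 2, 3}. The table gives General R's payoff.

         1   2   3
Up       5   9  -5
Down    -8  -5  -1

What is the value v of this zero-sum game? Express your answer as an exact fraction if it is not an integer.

-45/17

Row minima: Up → -5, Down → -8; maximin = -5.
Column maxima: 1 → 5, 2 → 9, 3 → -1; minimax = -1.
-5 ≠ -1, so there is no saddle point; optimal play is mixed.
2 is strictly dominated by 1 (it gives General R strictly more in every row), so General C never plays it.
On the remaining 2×2 (Up, Down vs 1, 3):
Let General R play Up with probability p. Expected payoff against 1: 5p + (-8)(1−p) = 13p − 8; against 3: (-5)p + (-1)(1−p) = −4p − 1.
Setting these equal: 13p − 8 = −4p − 1 ⇒ 17p = 7 ⇒ p = 7/17, and the value is (13)·(7/17) − 8 = -45/17.
For General C: with q = P(1), equating Up's and Down's payoffs gives 10q − 5 = −7q − 1 ⇒ q = 4/17.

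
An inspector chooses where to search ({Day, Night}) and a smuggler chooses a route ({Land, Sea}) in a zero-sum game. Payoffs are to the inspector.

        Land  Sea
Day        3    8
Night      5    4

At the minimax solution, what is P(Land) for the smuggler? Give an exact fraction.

Row minima: Day → 3, Night → 4; maximin = 4.
Column maxima: Land → 5, Sea → 8; minimax = 5.
4 ≠ 5, so there is no saddle point; optimal play is mixed.
Let the inspector play Day with probability p. Expected payoff against Land: 3p + 5(1−p) = −2p + 5; against Sea: 8p + 4(1−p) = 4p + 4.
Setting these equal: −2p + 5 = 4p + 4 ⇒ −6p = -1 ⇒ p = 1/6, and the value is (-2)·(1/6) + 5 = 14/3.
For the smuggler: with q = P(Land), equating Day's and Night's payoffs gives −5q + 8 = q + 4 ⇒ q = 2/3.

2/3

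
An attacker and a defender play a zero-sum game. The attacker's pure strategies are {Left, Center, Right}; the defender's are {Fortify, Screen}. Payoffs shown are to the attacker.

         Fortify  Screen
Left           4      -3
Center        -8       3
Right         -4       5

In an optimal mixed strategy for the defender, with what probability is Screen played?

1/2

Row minima: Left → -3, Center → -8, Right → -4; maximin = -3.
Column maxima: Fortify → 4, Screen → 5; minimax = 4.
-3 ≠ 4, so there is no saddle point; optimal play is mixed.
Center is strictly dominated by Right, so the attacker never plays it.
On the remaining 2×2 (Left, Right vs Fortify, Screen):
Let the attacker play Left with probability p. Expected payoff against Fortify: 4p + (-4)(1−p) = 8p − 4; against Screen: (-3)p + 5(1−p) = −8p + 5.
Setting these equal: 8p − 4 = −8p + 5 ⇒ 16p = 9 ⇒ p = 9/16, and the value is (8)·(9/16) − 4 = 1/2.
For the defender: with q = P(Fortify), equating Left's and Right's payoffs gives 7q − 3 = −9q + 5 ⇒ q = 1/2.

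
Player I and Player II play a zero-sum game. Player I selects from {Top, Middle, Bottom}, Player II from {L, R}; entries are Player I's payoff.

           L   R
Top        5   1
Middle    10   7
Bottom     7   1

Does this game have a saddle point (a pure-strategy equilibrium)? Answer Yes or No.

Row minima: Top → 1, Middle → 7, Bottom → 1; maximin = 7.
Column maxima: L → 10, R → 7; minimax = 7.
maximin = minimax = 7, so a saddle point exists.

Yes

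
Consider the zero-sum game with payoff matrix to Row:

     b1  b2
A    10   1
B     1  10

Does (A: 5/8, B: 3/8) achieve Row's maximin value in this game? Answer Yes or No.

No

Against b1 this mix gives (5/8)·10 + (3/8)·1 = 53/8.
Against b2 this mix gives (5/8)·1 + (3/8)·10 = 35/8.
Column will play b2, holding Row to 35/8. Shifting weight toward the row that does better against b2 would raise this floor (the equalizing mix achieves 11/2 against both b2 and b1), so the proposed strategy is not optimal.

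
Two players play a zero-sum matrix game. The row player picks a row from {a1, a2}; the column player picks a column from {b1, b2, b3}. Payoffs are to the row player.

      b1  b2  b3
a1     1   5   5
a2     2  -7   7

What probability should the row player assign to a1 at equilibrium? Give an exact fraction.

9/13

Row minima: a1 → 1, a2 → -7; maximin = 1.
Column maxima: b1 → 2, b2 → 5, b3 → 7; minimax = 2.
1 ≠ 2, so there is no saddle point; optimal play is mixed.
b3 is strictly dominated by b1 (it gives the row player strictly more in every row), so the column player never plays it.
On the remaining 2×2 (a1, a2 vs b1, b2):
Let the row player play a1 with probability p. Expected payoff against b1: 1p + 2(1−p) = −p + 2; against b2: 5p + (-7)(1−p) = 12p − 7.
Setting these equal: −p + 2 = 12p − 7 ⇒ −13p = -9 ⇒ p = 9/13, and the value is (-1)·(9/13) + 2 = 17/13.
For the column player: with q = P(b1), equating a1's and a2's payoffs gives −4q + 5 = 9q − 7 ⇒ q = 12/13.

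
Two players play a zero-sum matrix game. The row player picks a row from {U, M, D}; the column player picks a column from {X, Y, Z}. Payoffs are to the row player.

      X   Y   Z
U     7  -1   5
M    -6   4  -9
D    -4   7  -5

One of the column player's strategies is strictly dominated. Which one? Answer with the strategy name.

X

Z holds the row player's payoff strictly below X in every row: 5 < 7, -9 < -6, -5 < -4.
So X is strictly dominated for the column player.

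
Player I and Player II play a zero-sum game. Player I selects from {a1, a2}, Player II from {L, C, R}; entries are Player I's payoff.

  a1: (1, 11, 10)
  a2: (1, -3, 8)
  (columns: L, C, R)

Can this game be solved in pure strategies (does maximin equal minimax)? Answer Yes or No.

Yes

Row minima: a1 → 1, a2 → -3; maximin = 1.
Column maxima: L → 1, C → 11, R → 10; minimax = 1.
maximin = minimax = 1, so a saddle point exists.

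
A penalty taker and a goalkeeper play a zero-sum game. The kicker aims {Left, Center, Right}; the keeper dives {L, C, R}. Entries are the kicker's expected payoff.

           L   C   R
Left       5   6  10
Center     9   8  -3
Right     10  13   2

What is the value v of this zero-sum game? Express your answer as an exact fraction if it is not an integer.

90/13

Row minima: Left → 5, Center → -3, Right → 2; maximin = 5.
Column maxima: L → 10, C → 13, R → 10; minimax = 10.
5 ≠ 10, so there is no saddle point; optimal play is mixed.
Center is strictly dominated by Right, so the kicker never plays it.
With Center eliminated, C is strictly dominated by L (it gives the kicker strictly more in every remaining row), so the keeper never plays it.
On the remaining 2×2 (Left, Right vs L, R):
Let the kicker play Left with probability p. Expected payoff against L: 5p + 10(1−p) = −5p + 10; against R: 10p + 2(1−p) = 8p + 2.
Setting these equal: −5p + 10 = 8p + 2 ⇒ −13p = -8 ⇒ p = 8/13, and the value is (-5)·(8/13) + 10 = 90/13.
For the keeper: with q = P(L), equating Left's and Right's payoffs gives −5q + 10 = 8q + 2 ⇒ q = 8/13.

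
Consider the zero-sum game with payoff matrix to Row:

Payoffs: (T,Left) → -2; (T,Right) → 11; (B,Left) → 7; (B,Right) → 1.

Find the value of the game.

79/19

Row minima: T → -2, B → 1; maximin = 1.
Column maxima: Left → 7, Right → 11; minimax = 7.
1 ≠ 7, so there is no saddle point; optimal play is mixed.
Let Row play T with probability p. Expected payoff against Left: (-2)p + 7(1−p) = −9p + 7; against Right: 11p + 1(1−p) = 10p + 1.
Setting these equal: −9p + 7 = 10p + 1 ⇒ −19p = -6 ⇒ p = 6/19, and the value is (-9)·(6/19) + 7 = 79/19.
For Column: with q = P(Left), equating T's and B's payoffs gives −13q + 11 = 6q + 1 ⇒ q = 10/19.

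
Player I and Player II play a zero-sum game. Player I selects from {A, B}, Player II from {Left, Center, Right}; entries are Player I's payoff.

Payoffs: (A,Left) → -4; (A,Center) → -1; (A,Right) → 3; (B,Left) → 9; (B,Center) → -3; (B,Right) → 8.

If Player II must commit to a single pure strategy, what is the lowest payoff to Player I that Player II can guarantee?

-1

Column maxima: Left → 9, Center → -1, Right → 8.
The smallest of these is -1.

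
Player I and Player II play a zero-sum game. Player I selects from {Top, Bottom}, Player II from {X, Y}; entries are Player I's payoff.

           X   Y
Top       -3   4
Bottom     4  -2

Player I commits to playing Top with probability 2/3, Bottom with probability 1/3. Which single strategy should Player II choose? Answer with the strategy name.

If Player II plays X, Player I's expected payoff is (2/3)·(-3) + (1/3)·4 = -2/3.
If Player II plays Y, Player I's expected payoff is (2/3)·4 + (1/3)·(-2) = 2.
Player II minimizes Player I's payoff; the smallest is -2/3, so the best response is X.

X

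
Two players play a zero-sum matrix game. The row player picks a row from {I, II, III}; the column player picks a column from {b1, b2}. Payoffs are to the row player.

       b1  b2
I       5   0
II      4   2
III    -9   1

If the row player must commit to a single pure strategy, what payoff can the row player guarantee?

2

Row minima: I → 0, II → 2, III → -9.
The best of these is 2.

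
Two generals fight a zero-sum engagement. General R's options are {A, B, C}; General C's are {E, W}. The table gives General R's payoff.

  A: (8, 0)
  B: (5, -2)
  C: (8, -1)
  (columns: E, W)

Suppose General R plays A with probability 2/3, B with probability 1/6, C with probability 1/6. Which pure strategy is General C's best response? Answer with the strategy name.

W

If General C plays E, General R's expected payoff is (2/3)·8 + (1/6)·5 + (1/6)·8 = 15/2.
If General C plays W, General R's expected payoff is (2/3)·0 + (1/6)·(-2) + (1/6)·(-1) = -1/2.
General C minimizes General R's payoff; the smallest is -1/2, so the best response is W.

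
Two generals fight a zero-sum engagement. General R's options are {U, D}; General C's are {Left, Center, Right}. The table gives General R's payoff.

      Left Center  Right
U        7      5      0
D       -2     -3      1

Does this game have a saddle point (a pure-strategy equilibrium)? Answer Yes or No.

No

Row minima: U → 0, D → -3; maximin = 0.
Column maxima: Left → 7, Center → 5, Right → 1; minimax = 1.
0 ≠ 1, so no pure-strategy equilibrium exists.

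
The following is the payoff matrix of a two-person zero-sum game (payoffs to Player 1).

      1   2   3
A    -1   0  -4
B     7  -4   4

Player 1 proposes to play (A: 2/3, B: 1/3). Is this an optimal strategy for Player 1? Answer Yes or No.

Yes

Against 1 this mix gives (2/3)·(-1) + (1/3)·7 = 5/3.
Against 2 this mix gives (2/3)·0 + (1/3)·(-4) = -4/3.
Against 3 this mix gives (2/3)·(-4) + (1/3)·4 = -4/3.
All of Player 2's active replies (2, 3) yield -4/3, and no column does worse for Player 1. The mix makes Player 2 indifferent and guarantees -4/3, so it is optimal.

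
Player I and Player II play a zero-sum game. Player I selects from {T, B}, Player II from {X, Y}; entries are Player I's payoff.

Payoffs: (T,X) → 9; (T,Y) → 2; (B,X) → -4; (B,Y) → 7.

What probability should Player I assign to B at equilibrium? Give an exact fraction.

Row minima: T → 2, B → -4; maximin = 2.
Column maxima: X → 9, Y → 7; minimax = 7.
2 ≠ 7, so there is no saddle point; optimal play is mixed.
Let Player I play T with probability p. Expected payoff against X: 9p + (-4)(1−p) = 13p − 4; against Y: 2p + 7(1−p) = −5p + 7.
Setting these equal: 13p − 4 = −5p + 7 ⇒ 18p = 11 ⇒ p = 11/18, and the value is (13)·(11/18) − 4 = 71/18.
For Player II: with q = P(X), equating T's and B's payoffs gives 7q + 2 = −11q + 7 ⇒ q = 5/18.

7/18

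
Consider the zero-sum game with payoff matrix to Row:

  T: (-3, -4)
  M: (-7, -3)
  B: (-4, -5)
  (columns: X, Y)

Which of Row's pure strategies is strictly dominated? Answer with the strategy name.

B

T gives a strictly higher payoff than B against every column: -3 > -4, -4 > -5.
So B is strictly dominated and Row never plays it.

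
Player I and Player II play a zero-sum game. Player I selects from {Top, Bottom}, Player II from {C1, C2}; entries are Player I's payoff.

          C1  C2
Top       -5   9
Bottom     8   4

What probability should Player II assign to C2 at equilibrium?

Row minima: Top → -5, Bottom → 4; maximin = 4.
Column maxima: C1 → 8, C2 → 9; minimax = 8.
4 ≠ 8, so there is no saddle point; optimal play is mixed.
Let Player I play Top with probability p. Expected payoff against C1: (-5)p + 8(1−p) = −13p + 8; against C2: 9p + 4(1−p) = 5p + 4.
Setting these equal: −13p + 8 = 5p + 4 ⇒ −18p = -4 ⇒ p = 2/9, and the value is (-13)·(2/9) + 8 = 46/9.
For Player II: with q = P(C1), equating Top's and Bottom's payoffs gives −14q + 9 = 4q + 4 ⇒ q = 5/18.

13/18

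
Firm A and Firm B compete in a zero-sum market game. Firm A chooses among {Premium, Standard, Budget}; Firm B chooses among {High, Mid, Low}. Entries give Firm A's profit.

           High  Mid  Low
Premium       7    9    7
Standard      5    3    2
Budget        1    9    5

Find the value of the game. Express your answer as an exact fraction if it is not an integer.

Row minima: Premium → 7, Standard → 2, Budget → 1; maximin = 7.
Column maxima: High → 7, Mid → 9, Low → 7; minimax = 7.
Since maximin = minimax = 7, there is a saddle point and the value is 7.

7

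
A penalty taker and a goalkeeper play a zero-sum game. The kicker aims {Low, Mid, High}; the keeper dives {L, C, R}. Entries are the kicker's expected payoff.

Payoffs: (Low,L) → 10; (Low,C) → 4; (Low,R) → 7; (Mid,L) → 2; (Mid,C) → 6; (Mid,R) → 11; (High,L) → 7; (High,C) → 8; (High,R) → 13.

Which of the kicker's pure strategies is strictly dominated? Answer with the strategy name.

High gives a strictly higher payoff than Mid against every column: 7 > 2, 8 > 6, 13 > 11.
So Mid is strictly dominated and the kicker never plays it.

Mid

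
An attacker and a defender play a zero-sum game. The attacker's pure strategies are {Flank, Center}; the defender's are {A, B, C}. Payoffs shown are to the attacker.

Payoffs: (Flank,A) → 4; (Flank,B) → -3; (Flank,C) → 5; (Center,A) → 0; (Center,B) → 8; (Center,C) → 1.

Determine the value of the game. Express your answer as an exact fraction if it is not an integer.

Row minima: Flank → -3, Center → 0; maximin = 0.
Column maxima: A → 4, B → 8, C → 5; minimax = 4.
0 ≠ 4, so there is no saddle point; optimal play is mixed.
C is strictly dominated by A (it gives the attacker strictly more in every row), so the defender never plays it.
On the remaining 2×2 (Flank, Center vs A, B):
Let the attacker play Flank with probability p. Expected payoff against A: 4p + 0(1−p) = 4p; against B: (-3)p + 8(1−p) = −11p + 8.
Setting these equal: 4p = −11p + 8 ⇒ 15p = 8 ⇒ p = 8/15, and the value is (4)·(8/15) = 32/15.
For the defender: with q = P(A), equating Flank's and Center's payoffs gives 7q − 3 = −8q + 8 ⇒ q = 11/15.

32/15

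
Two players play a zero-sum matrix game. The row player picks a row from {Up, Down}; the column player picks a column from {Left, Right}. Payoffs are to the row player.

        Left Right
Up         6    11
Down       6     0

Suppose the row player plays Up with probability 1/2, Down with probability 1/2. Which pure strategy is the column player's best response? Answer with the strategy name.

Right

If the column player plays Left, the row player's expected payoff is (1/2)·6 + (1/2)·6 = 6.
If the column player plays Right, the row player's expected payoff is (1/2)·11 + (1/2)·0 = 11/2.
The column player minimizes the row player's payoff; the smallest is 11/2, so the best response is Right.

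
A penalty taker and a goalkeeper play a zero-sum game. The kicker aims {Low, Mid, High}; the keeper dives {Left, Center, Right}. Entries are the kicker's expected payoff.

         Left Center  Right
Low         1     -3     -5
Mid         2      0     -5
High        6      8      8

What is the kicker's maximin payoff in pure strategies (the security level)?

6

Row minima: Low → -5, Mid → -5, High → 6.
The best of these is 6.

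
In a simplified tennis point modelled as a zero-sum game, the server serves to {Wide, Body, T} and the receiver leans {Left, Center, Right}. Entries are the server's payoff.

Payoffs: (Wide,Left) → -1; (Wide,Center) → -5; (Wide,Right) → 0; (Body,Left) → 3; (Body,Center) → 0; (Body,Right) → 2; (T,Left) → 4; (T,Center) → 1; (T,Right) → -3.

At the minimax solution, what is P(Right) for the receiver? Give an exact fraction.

1/6

Row minima: Wide → -5, Body → 0, T → -3; maximin = 0.
Column maxima: Left → 4, Center → 1, Right → 2; minimax = 1.
0 ≠ 1, so there is no saddle point; optimal play is mixed.
Wide is strictly dominated by Body, so the server never plays it.
Left is strictly dominated by Center (it gives the server strictly more in every row), so the receiver never plays it.
On the remaining 2×2 (Body, T vs Center, Right):
Let the server play Body with probability p. Expected payoff against Center: 0p + 1(1−p) = −p + 1; against Right: 2p + (-3)(1−p) = 5p − 3.
Setting these equal: −p + 1 = 5p − 3 ⇒ −6p = -4 ⇒ p = 2/3, and the value is (-1)·(2/3) + 1 = 1/3.
For the receiver: with q = P(Center), equating Body's and T's payoffs gives −2q + 2 = 4q − 3 ⇒ q = 5/6.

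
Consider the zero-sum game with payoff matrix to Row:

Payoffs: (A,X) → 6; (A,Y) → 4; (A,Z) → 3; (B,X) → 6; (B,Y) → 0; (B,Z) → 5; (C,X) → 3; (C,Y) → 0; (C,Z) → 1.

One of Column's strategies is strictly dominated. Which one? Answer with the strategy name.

X

Y holds Row's payoff strictly below X in every row: 4 < 6, 0 < 6, 0 < 3.
So X is strictly dominated for Column.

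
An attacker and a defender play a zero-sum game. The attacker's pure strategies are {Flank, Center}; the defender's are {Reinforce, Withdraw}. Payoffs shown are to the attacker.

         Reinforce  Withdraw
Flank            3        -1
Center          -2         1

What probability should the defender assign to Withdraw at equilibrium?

Row minima: Flank → -1, Center → -2; maximin = -1.
Column maxima: Reinforce → 3, Withdraw → 1; minimax = 1.
-1 ≠ 1, so there is no saddle point; optimal play is mixed.
Let the attacker play Flank with probability p. Expected payoff against Reinforce: 3p + (-2)(1−p) = 5p − 2; against Withdraw: (-1)p + 1(1−p) = −2p + 1.
Setting these equal: 5p − 2 = −2p + 1 ⇒ 7p = 3 ⇒ p = 3/7, and the value is (5)·(3/7) − 2 = 1/7.
For the defender: with q = P(Reinforce), equating Flank's and Center's payoffs gives 4q − 1 = −3q + 1 ⇒ q = 2/7.

5/7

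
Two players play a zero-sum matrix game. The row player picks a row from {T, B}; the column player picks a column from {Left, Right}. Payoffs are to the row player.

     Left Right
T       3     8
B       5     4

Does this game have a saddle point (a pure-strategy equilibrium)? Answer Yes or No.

Row minima: T → 3, B → 4; maximin = 4.
Column maxima: Left → 5, Right → 8; minimax = 5.
4 ≠ 5, so no pure-strategy equilibrium exists.

No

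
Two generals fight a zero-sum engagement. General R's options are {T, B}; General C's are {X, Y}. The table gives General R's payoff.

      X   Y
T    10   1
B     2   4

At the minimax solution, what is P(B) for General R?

9/11

Row minima: T → 1, B → 2; maximin = 2.
Column maxima: X → 10, Y → 4; minimax = 4.
2 ≠ 4, so there is no saddle point; optimal play is mixed.
Let General R play T with probability p. Expected payoff against X: 10p + 2(1−p) = 8p + 2; against Y: 1p + 4(1−p) = −3p + 4.
Setting these equal: 8p + 2 = −3p + 4 ⇒ 11p = 2 ⇒ p = 2/11, and the value is (8)·(2/11) + 2 = 38/11.
For General C: with q = P(X), equating T's and B's payoffs gives 9q + 1 = −2q + 4 ⇒ q = 3/11.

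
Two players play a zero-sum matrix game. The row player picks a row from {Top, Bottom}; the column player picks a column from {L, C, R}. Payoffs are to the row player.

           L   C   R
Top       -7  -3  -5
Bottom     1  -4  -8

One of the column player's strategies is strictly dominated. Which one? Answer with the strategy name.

R holds the row player's payoff strictly below C in every row: -5 < -3, -8 < -4.
So C is strictly dominated for the column player.

C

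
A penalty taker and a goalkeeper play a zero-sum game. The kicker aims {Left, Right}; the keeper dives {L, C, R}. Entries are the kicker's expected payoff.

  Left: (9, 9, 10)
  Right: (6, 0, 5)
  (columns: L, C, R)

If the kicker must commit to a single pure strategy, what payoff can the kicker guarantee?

Row minima: Left → 9, Right → 0.
The best of these is 9.

9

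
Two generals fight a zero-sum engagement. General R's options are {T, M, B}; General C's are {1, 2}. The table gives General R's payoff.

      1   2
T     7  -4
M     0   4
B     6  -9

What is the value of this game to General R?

28/15

Row minima: T → -4, M → 0, B → -9; maximin = 0.
Column maxima: 1 → 7, 2 → 4; minimax = 4.
0 ≠ 4, so there is no saddle point; optimal play is mixed.
B is strictly dominated by T, so General R never plays it.
On the remaining 2×2 (T, M vs 1, 2):
Let General R play T with probability p. Expected payoff against 1: 7p + 0(1−p) = 7p; against 2: (-4)p + 4(1−p) = −8p + 4.
Setting these equal: 7p = −8p + 4 ⇒ 15p = 4 ⇒ p = 4/15, and the value is (7)·(4/15) = 28/15.
For General C: with q = P(1), equating T's and M's payoffs gives 11q − 4 = −4q + 4 ⇒ q = 8/15.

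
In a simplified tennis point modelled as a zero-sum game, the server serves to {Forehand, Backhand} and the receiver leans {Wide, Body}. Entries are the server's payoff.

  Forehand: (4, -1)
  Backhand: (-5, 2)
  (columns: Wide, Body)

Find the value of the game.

1/4

Row minima: Forehand → -1, Backhand → -5; maximin = -1.
Column maxima: Wide → 4, Body → 2; minimax = 2.
-1 ≠ 2, so there is no saddle point; optimal play is mixed.
Let the server play Forehand with probability p. Expected payoff against Wide: 4p + (-5)(1−p) = 9p − 5; against Body: (-1)p + 2(1−p) = −3p + 2.
Setting these equal: 9p − 5 = −3p + 2 ⇒ 12p = 7 ⇒ p = 7/12, and the value is (9)·(7/12) − 5 = 1/4.
For the receiver: with q = P(Wide), equating Forehand's and Backhand's payoffs gives 5q − 1 = −7q + 2 ⇒ q = 1/4.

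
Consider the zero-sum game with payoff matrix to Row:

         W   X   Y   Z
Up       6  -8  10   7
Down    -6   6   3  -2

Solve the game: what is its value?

Row minima: Up → -8, Down → -6; maximin = -6.
Column maxima: W → 6, X → 6, Y → 10, Z → 7; minimax = 6.
-6 ≠ 6, so there is no saddle point; optimal play is mixed.
Y is strictly dominated by W (it gives Row strictly more in every row), so Column never plays it.
Z is strictly dominated by W (it gives Row strictly more in every row), so Column never plays it.
On the remaining 2×2 (Up, Down vs W, X):
Let Row play Up with probability p. Expected payoff against W: 6p + (-6)(1−p) = 12p − 6; against X: (-8)p + 6(1−p) = −14p + 6.
Setting these equal: 12p − 6 = −14p + 6 ⇒ 26p = 12 ⇒ p = 6/13, and the value is (12)·(6/13) − 6 = -6/13.
For Column: with q = P(W), equating Up's and Down's payoffs gives 14q − 8 = −12q + 6 ⇒ q = 7/13.

-6/13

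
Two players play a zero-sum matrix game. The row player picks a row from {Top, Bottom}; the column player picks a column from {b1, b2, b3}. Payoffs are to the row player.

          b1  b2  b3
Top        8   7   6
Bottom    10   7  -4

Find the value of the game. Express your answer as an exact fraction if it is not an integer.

Row minima: Top → 6, Bottom → -4; maximin = 6.
Column maxima: b1 → 10, b2 → 7, b3 → 6; minimax = 6.
Since maximin = minimax = 6, there is a saddle point and the value is 6.

6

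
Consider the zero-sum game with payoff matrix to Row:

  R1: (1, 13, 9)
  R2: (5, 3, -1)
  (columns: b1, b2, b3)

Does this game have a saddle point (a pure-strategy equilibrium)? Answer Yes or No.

No

Row minima: R1 → 1, R2 → -1; maximin = 1.
Column maxima: b1 → 5, b2 → 13, b3 → 9; minimax = 5.
1 ≠ 5, so no pure-strategy equilibrium exists.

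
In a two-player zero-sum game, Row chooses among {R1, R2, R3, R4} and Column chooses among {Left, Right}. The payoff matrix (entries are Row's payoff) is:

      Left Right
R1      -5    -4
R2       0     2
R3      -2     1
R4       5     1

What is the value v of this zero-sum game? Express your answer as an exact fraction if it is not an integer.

5/3

Row minima: R1 → -5, R2 → 0, R3 → -2, R4 → 1; maximin = 1.
Column maxima: Left → 5, Right → 2; minimax = 2.
1 ≠ 2, so there is no saddle point; optimal play is mixed.
R1 is strictly dominated by R2, so Row never plays it.
R3 is strictly dominated by R2, so Row never plays it.
On the remaining 2×2 (R2, R4 vs Left, Right):
Let Row play R2 with probability p. Expected payoff against Left: 0p + 5(1−p) = −5p + 5; against Right: 2p + 1(1−p) = p + 1.
Setting these equal: −5p + 5 = p + 1 ⇒ −6p = -4 ⇒ p = 2/3, and the value is (-5)·(2/3) + 5 = 5/3.
For Column: with q = P(Left), equating R2's and R4's payoffs gives −2q + 2 = 4q + 1 ⇒ q = 1/6.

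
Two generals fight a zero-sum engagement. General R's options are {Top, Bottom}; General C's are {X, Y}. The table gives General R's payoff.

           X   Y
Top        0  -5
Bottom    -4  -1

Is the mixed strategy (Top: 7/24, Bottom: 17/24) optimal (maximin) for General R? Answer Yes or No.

Against X this mix gives (7/24)·0 + (17/24)·(-4) = -17/6.
Against Y this mix gives (7/24)·(-5) + (17/24)·(-1) = -13/6.
General C will play X, holding General R to -17/6. Shifting weight toward the row that does better against X would raise this floor (the equalizing mix achieves -5/2 against both X and Y), so the proposed strategy is not optimal.

No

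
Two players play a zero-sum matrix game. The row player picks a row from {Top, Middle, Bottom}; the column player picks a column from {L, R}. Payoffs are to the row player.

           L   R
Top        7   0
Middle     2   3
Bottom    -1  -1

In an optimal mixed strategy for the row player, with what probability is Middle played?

Row minima: Top → 0, Middle → 2, Bottom → -1; maximin = 2.
Column maxima: L → 7, R → 3; minimax = 3.
2 ≠ 3, so there is no saddle point; optimal play is mixed.
Bottom is strictly dominated by Top, so the row player never plays it.
On the remaining 2×2 (Top, Middle vs L, R):
Let the row player play Top with probability p. Expected payoff against L: 7p + 2(1−p) = 5p + 2; against R: 0p + 3(1−p) = −3p + 3.
Setting these equal: 5p + 2 = −3p + 3 ⇒ 8p = 1 ⇒ p = 1/8, and the value is (5)·(1/8) + 2 = 21/8.
For the column player: with q = P(L), equating Top's and Middle's payoffs gives 7q = −q + 3 ⇒ q = 3/8.

7/8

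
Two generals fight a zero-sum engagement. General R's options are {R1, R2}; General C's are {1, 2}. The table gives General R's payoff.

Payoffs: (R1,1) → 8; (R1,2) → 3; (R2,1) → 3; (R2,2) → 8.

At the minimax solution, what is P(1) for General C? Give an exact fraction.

1/2

Row minima: R1 → 3, R2 → 3; maximin = 3.
Column maxima: 1 → 8, 2 → 8; minimax = 8.
3 ≠ 8, so there is no saddle point; optimal play is mixed.
Let General R play R1 with probability p. Expected payoff against 1: 8p + 3(1−p) = 5p + 3; against 2: 3p + 8(1−p) = −5p + 8.
Setting these equal: 5p + 3 = −5p + 8 ⇒ 10p = 5 ⇒ p = 1/2, and the value is (5)·(1/2) + 3 = 11/2.
For General C: with q = P(1), equating R1's and R2's payoffs gives 5q + 3 = −5q + 8 ⇒ q = 1/2.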